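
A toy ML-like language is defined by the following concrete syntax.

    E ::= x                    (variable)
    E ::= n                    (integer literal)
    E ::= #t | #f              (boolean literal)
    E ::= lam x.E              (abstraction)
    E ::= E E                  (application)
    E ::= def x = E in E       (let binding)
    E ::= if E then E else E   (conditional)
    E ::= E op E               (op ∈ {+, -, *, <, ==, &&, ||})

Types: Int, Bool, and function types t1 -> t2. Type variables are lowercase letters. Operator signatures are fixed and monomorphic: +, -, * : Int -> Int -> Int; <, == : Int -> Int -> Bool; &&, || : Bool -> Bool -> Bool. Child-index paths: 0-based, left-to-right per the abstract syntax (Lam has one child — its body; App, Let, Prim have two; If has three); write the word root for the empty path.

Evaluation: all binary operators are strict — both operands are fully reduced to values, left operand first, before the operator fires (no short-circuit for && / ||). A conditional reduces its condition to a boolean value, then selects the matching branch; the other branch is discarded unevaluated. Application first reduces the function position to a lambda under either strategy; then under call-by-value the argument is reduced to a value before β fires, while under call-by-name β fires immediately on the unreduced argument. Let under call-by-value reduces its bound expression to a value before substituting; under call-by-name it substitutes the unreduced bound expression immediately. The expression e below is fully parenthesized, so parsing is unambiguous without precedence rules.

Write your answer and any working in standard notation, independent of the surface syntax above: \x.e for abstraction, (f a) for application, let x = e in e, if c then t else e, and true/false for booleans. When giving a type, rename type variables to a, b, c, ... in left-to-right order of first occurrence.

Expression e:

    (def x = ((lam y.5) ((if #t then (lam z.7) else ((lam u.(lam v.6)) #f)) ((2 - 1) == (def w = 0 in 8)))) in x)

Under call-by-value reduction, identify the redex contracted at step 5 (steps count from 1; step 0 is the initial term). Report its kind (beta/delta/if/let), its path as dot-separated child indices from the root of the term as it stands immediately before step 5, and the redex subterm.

Working:
step 0: (let x = ((\y.5) ((if true then (\z.7) else ((\u.(\v.6)) false)) ((2 - 1) == (let w = 0 in 8)))) in x)
step 1: [if@0.1.0] (let x = ((\y.5) ((\z.7) ((2 - 1) == (let w = 0 in 8)))) in x)
step 2: [delta@0.1.1.0] (let x = ((\y.5) ((\z.7) (1 == (let w = 0 in 8)))) in x)
step 3: [let@0.1.1.1] (let x = ((\y.5) ((\z.7) (1 == 8))) in x)
step 4: [delta@0.1.1] (let x = ((\y.5) ((\z.7) false)) in x)
step 5: [beta@0.1] (let x = ((\y.5) 7) in x)

Answer: beta at 0.1 : ((\z.7) false)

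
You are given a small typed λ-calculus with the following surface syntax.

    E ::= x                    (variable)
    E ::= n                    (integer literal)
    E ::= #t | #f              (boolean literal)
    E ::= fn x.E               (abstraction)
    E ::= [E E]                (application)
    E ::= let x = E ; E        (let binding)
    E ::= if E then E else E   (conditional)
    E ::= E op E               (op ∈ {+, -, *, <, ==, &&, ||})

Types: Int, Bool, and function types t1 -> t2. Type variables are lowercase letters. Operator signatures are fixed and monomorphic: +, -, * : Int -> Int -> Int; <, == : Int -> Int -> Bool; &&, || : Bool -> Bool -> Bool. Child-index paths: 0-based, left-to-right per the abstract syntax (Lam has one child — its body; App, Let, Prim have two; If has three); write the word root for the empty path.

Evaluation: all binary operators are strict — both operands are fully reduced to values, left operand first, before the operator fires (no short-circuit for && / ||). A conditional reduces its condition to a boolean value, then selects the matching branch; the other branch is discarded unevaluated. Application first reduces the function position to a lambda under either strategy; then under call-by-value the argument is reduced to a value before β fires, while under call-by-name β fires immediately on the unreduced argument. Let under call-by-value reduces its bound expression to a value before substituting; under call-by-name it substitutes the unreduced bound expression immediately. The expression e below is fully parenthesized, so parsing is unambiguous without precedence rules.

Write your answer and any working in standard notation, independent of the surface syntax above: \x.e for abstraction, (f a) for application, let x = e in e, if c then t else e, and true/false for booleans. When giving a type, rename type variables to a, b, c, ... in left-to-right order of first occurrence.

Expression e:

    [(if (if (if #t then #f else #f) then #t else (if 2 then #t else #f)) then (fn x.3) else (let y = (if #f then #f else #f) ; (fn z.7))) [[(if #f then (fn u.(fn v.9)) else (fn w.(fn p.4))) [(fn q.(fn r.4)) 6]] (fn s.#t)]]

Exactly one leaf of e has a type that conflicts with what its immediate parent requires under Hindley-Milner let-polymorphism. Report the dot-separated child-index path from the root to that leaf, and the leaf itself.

Working:
  unify Bool ~ Bool
  unify Bool ~ Bool
  unify Bool ~ Bool
  unify Int ~ Bool
  FAIL: mismatch Int ~ Bool

Answer: 0.0.2.0 : 2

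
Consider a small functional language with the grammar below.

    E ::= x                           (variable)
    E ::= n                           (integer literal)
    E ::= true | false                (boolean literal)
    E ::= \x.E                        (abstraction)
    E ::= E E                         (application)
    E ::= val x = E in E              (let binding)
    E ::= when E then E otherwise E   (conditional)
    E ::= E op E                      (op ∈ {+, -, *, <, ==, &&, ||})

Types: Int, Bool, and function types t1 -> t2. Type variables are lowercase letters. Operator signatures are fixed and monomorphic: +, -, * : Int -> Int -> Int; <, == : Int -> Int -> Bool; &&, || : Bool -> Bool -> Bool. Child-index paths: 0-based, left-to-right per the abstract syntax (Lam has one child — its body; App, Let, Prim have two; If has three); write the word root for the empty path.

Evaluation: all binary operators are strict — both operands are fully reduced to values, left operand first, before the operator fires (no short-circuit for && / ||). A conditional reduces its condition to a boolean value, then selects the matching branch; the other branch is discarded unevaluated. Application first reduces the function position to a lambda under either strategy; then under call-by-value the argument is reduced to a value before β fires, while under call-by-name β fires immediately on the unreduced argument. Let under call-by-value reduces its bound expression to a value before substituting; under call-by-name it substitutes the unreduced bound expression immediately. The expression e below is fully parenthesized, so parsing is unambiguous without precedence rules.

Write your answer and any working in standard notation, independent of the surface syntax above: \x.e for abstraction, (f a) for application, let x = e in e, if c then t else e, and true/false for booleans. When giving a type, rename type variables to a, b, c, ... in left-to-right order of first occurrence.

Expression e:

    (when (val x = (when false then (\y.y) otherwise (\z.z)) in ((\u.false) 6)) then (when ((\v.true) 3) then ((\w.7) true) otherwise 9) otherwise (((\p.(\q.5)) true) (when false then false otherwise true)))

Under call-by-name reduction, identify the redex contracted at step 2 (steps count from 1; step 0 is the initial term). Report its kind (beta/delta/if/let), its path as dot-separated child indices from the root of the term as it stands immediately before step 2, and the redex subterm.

Trace:
step 0: (if (let x = (if false then (\y.y) else (\z.z)) in ((\u.false) 6)) then (if ((\v.true) 3) then ((\w.7) true) else 9) else (((\p.(\q.5)) true) (if false then false else true)))
step 1: [let@0] (if ((\u.false) 6) then (if ((\v.true) 3) then ((\w.7) true) else 9) else (((\p.(\q.5)) true) (if false then false else true)))
step 2: [beta@0] (if false then (if ((\v.true) 3) then ((\w.7) true) else 9) else (((\p.(\q.5)) true) (if false then false else true)))

Answer: beta at 0 : ((\u.false) 6)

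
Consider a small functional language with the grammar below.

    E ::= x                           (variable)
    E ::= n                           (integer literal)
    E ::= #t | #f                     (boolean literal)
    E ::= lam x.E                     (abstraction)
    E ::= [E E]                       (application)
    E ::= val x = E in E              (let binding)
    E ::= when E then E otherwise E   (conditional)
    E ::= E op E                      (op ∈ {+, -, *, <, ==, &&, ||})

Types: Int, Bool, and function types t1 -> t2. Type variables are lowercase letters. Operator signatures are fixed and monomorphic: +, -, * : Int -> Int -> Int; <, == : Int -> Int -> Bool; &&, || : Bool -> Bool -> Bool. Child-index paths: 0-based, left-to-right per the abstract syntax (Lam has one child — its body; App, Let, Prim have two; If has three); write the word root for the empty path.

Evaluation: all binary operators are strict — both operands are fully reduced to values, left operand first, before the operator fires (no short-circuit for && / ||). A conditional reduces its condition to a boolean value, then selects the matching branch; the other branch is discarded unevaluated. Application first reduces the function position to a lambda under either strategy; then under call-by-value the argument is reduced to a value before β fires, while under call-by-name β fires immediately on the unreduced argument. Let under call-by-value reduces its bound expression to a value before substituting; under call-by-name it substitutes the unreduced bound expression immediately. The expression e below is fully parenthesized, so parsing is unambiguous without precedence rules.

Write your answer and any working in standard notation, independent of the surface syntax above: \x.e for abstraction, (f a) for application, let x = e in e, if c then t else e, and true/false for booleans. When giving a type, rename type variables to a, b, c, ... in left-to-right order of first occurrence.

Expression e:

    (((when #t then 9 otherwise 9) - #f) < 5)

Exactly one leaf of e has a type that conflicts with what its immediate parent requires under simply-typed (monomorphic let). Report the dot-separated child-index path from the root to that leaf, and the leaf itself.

Derivation:
  unify Bool ~ Bool
  unify Int ~ Int
  unify Int ~ Int
  unify Bool ~ Int
  FAIL: mismatch Bool ~ Int

Answer: 0.1 : false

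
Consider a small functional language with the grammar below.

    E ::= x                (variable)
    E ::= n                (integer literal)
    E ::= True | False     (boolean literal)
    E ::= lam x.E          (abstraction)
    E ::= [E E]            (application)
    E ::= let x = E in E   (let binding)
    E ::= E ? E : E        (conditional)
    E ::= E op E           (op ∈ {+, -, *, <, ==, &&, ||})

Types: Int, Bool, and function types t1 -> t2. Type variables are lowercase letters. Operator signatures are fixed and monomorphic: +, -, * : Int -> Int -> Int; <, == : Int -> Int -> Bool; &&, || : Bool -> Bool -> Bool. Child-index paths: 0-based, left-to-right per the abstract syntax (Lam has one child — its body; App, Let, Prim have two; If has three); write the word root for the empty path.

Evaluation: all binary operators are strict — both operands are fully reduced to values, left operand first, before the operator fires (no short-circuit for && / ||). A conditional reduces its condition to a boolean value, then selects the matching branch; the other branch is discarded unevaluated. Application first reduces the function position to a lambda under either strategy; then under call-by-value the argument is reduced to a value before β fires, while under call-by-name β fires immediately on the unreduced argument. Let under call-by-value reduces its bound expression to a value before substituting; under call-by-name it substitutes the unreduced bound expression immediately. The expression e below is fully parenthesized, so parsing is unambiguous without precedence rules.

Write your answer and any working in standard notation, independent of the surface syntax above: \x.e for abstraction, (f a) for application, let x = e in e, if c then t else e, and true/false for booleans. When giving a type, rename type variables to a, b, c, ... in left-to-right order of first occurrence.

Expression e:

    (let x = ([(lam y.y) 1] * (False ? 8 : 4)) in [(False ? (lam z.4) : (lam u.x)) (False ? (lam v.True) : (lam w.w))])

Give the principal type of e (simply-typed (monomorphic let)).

Answer: Int

Derivation:
y : a
\y._ : a -> a
  unify a -> a ~ Int -> b
  unify a ~ Int
  unify Int ~ b
_ _ : Int
  unify Int ~ Int
  unify Bool ~ Bool
  unify Int ~ Int
  unify Int ~ Int
let x : Int
  unify Bool ~ Bool
\z._ : c -> Int
x : Int
\u._ : d -> Int
  unify c -> Int ~ d -> Int
  unify c ~ d
  unify Int ~ Int
  unify Bool ~ Bool
\v._ : e -> Bool
w : f
\w._ : f -> f
  unify e -> Bool ~ f -> f
  unify e ~ f
  unify Bool ~ f
  unify d -> Int ~ (Bool -> Bool) -> g
  unify d ~ Bool -> Bool
  unify Int ~ g
_ _ : Int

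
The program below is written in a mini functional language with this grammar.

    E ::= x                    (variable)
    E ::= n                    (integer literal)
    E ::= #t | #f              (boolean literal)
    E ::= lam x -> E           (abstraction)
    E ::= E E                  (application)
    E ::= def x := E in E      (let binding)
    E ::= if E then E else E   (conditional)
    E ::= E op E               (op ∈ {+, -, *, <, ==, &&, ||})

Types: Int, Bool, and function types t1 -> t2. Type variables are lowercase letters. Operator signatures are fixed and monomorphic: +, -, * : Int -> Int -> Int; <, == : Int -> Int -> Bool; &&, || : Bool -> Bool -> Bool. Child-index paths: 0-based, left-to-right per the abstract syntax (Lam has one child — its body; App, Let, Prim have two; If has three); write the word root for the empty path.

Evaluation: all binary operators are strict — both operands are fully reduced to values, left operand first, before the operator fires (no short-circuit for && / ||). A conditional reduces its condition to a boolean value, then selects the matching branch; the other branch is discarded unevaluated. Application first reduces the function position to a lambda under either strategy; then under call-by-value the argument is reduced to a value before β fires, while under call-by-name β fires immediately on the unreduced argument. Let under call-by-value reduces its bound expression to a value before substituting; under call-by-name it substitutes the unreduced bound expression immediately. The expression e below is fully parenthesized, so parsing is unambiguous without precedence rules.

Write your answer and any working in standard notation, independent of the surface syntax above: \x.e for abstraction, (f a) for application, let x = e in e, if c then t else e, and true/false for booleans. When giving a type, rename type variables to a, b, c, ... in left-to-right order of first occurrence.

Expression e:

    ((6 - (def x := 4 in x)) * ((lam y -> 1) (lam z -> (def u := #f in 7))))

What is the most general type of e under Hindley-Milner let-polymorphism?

Working:
  unify Int ~ Int
let x : Int
x : Int
  unify Int ~ Int
  unify Int ~ Int
\y._ : a -> Int
let u : Bool
\z._ : b -> Int
  unify a -> Int ~ (b -> Int) -> c
  unify a ~ b -> Int
  unify Int ~ c
_ _ : Int
  unify Int ~ Int

Answer: Int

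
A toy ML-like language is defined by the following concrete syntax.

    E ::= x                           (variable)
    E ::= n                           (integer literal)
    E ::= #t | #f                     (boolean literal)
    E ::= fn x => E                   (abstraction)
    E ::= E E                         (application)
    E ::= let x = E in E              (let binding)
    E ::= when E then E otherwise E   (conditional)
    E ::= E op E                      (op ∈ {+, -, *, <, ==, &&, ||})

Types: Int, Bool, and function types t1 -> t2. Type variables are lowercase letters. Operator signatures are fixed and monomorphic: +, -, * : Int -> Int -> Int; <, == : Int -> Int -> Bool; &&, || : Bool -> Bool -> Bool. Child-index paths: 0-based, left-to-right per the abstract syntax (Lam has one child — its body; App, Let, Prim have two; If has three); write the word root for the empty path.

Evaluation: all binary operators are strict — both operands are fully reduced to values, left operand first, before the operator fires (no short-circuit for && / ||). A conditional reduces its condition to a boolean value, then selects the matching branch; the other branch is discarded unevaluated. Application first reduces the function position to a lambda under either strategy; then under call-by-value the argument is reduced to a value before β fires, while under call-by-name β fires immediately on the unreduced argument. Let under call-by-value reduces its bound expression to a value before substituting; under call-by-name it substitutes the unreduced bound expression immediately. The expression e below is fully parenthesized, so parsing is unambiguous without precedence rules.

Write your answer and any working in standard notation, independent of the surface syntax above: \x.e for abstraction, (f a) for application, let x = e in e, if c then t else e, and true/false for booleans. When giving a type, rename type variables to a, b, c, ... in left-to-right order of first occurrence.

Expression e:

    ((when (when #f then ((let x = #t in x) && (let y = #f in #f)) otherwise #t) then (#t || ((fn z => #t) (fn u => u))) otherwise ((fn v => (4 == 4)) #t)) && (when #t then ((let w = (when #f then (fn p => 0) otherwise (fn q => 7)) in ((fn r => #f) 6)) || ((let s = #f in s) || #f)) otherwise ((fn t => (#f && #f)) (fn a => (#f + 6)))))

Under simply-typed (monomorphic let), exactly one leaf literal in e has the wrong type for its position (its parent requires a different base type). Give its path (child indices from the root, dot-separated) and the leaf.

Trace:
  unify Bool ~ Bool
let x : Bool
x : Bool
  unify Bool ~ Bool
let y : Bool
  unify Bool ~ Bool
  unify Bool ~ Bool
  unify Bool ~ Bool
  unify Bool ~ Bool
\z._ : a -> Bool
u : b
\u._ : b -> b
  unify a -> Bool ~ (b -> b) -> c
  unify a ~ b -> b
  unify Bool ~ c
_ _ : Bool
  unify Bool ~ Bool
  unify Int ~ Int
  unify Int ~ Int
\v._ : d -> Bool
  unify d -> Bool ~ Bool -> e
  unify d ~ Bool
  unify Bool ~ e
_ _ : Bool
  unify Bool ~ Bool
  unify Bool ~ Bool
  unify Bool ~ Bool
  unify Bool ~ Bool
\p._ : f -> Int
\q._ : g -> Int
  unify f -> Int ~ g -> Int
  unify f ~ g
  unify Int ~ Int
let w : g -> Int
\r._ : h -> Bool
  unify h -> Bool ~ Int -> i
  unify h ~ Int
  unify Bool ~ i
_ _ : Bool
  unify Bool ~ Bool
let s : Bool
s : Bool
  unify Bool ~ Bool
  unify Bool ~ Bool
  unify Bool ~ Bool
  unify Bool ~ Bool
  unify Bool ~ Bool
\t._ : j -> Bool
  unify Bool ~ Int
  FAIL: mismatch Bool ~ Int

Answer: 1.2.1.0.0 : false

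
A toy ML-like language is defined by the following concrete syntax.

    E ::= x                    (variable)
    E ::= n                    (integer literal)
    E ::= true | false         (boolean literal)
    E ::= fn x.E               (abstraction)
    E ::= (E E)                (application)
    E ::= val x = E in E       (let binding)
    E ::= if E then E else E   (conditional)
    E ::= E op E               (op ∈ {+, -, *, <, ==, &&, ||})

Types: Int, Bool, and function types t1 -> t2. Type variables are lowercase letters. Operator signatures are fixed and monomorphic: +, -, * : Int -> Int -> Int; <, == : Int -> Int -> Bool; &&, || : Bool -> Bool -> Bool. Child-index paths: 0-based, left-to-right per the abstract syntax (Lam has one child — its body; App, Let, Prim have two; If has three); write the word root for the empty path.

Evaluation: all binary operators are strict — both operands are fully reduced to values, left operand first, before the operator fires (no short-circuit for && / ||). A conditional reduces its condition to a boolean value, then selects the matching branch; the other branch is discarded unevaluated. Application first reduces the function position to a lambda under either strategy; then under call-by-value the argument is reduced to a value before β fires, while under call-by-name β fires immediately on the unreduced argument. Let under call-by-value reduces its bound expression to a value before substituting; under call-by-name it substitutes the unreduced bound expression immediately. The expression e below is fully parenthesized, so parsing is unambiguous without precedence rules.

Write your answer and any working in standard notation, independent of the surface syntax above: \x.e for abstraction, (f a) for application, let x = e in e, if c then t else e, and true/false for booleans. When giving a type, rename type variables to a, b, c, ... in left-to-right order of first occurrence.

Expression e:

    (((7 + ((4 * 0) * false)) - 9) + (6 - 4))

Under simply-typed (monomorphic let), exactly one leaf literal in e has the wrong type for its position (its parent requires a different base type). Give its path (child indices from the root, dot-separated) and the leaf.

Derivation:
  unify Int ~ Int
  unify Int ~ Int
  unify Int ~ Int
  unify Int ~ Int
  unify Bool ~ Int
  FAIL: mismatch Bool ~ Int

Answer: 0.0.1.1 : false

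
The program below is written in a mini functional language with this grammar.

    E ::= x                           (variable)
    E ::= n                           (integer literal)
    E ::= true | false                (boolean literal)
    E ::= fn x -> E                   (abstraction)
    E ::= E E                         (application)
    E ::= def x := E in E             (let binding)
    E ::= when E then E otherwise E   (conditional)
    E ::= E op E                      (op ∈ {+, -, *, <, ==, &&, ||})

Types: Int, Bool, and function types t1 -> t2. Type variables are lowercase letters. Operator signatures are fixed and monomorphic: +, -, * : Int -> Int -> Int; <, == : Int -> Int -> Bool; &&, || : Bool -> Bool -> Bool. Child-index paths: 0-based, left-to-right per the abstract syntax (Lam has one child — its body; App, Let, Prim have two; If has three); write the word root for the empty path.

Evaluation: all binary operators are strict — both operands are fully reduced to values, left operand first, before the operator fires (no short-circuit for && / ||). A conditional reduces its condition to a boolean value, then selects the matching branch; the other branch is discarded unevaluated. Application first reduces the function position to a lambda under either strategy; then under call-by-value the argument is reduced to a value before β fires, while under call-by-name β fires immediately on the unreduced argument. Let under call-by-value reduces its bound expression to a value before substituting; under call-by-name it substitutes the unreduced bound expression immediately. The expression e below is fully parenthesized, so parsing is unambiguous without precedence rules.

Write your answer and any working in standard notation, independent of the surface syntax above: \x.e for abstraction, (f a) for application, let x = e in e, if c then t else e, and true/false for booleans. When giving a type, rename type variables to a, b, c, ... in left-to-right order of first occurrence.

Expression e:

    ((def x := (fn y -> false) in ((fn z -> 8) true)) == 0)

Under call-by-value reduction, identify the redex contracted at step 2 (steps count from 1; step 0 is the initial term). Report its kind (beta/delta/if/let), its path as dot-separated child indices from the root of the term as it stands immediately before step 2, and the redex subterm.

Answer: beta at 0 : ((\z.8) true)

Working:
step 0: ((let x = (\y.false) in ((\z.8) true)) == 0)
step 1: [let@0] (((\z.8) true) == 0)
step 2: [beta@0] (8 == 0)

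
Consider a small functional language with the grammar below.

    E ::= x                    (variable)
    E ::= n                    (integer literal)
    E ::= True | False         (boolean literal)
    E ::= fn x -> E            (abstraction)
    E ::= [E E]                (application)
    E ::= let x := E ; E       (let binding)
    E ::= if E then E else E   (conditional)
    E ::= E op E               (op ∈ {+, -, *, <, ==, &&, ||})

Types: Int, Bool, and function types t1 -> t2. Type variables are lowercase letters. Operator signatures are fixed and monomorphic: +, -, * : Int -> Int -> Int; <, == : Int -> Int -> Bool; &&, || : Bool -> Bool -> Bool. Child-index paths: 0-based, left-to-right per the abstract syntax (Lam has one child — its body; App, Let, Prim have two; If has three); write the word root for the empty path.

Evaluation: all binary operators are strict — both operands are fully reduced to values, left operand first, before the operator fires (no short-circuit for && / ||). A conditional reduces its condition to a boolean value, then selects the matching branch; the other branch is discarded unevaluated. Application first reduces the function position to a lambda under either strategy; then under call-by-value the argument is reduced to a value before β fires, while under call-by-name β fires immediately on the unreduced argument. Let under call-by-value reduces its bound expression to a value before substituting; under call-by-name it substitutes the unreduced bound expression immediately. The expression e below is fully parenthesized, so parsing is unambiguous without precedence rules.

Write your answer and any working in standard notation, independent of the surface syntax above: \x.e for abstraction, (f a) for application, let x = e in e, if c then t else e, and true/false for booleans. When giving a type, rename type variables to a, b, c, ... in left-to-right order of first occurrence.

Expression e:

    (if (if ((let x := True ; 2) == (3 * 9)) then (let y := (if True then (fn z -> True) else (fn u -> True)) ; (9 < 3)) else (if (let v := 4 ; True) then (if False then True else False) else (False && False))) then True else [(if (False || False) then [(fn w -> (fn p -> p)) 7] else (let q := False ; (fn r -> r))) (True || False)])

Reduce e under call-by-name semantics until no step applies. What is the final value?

Answer: true

Derivation:
step 0: (if (if ((let x = true in 2) == (3 * 9)) then (let y = (if true then (\z.true) else (\u.true)) in (9 < 3)) else (if (let v = 4 in true) then (if false then true else false) else (false && false))) then true else ((if (false || false) then ((\w.(\p.p)) 7) else (let q = false in (\r.r))) (true || false)))
step 1: [let@0.0.0] (if (if (2 == (3 * 9)) then (let y = (if true then (\z.true) else (\u.true)) in (9 < 3)) else (if (let v = 4 in true) then (if false then true else false) else (false && false))) then true else ((if (false || false) then ((\w.(\p.p)) 7) else (let q = false in (\r.r))) (true || false)))
step 2: [delta@0.0.1] (if (if (2 == 27) then (let y = (if true then (\z.true) else (\u.true)) in (9 < 3)) else (if (let v = 4 in true) then (if false then true else false) else (false && false))) then true else ((if (false || false) then ((\w.(\p.p)) 7) else (let q = false in (\r.r))) (true || false)))
step 3: [delta@0.0] (if (if false then (let y = (if true then (\z.true) else (\u.true)) in (9 < 3)) else (if (let v = 4 in true) then (if false then true else false) else (false && false))) then true else ((if (false || false) then ((\w.(\p.p)) 7) else (let q = false in (\r.r))) (true || false)))
step 4: [if@0] (if (if (let v = 4 in true) then (if false then true else false) else (false && false)) then true else ((if (false || false) then ((\w.(\p.p)) 7) else (let q = false in (\r.r))) (true || false)))
step 5: [let@0.0] (if (if true then (if false then true else false) else (false && false)) then true else ((if (false || false) then ((\w.(\p.p)) 7) else (let q = false in (\r.r))) (true || false)))
step 6: [if@0] (if (if false then true else false) then true else ((if (false || false) then ((\w.(\p.p)) 7) else (let q = false in (\r.r))) (true || false)))
step 7: [if@0] (if false then true else ((if (false || false) then ((\w.(\p.p)) 7) else (let q = false in (\r.r))) (true || false)))
step 8: [if@root] ((if (false || false) then ((\w.(\p.p)) 7) else (let q = false in (\r.r))) (true || false))
step 9: [delta@0.0] ((if false then ((\w.(\p.p)) 7) else (let q = false in (\r.r))) (true || false))
step 10: [if@0] ((let q = false in (\r.r)) (true || false))
step 11: [let@0] ((\r.r) (true || false))
step 12: [beta@root] (true || false)
step 13: [delta@root] true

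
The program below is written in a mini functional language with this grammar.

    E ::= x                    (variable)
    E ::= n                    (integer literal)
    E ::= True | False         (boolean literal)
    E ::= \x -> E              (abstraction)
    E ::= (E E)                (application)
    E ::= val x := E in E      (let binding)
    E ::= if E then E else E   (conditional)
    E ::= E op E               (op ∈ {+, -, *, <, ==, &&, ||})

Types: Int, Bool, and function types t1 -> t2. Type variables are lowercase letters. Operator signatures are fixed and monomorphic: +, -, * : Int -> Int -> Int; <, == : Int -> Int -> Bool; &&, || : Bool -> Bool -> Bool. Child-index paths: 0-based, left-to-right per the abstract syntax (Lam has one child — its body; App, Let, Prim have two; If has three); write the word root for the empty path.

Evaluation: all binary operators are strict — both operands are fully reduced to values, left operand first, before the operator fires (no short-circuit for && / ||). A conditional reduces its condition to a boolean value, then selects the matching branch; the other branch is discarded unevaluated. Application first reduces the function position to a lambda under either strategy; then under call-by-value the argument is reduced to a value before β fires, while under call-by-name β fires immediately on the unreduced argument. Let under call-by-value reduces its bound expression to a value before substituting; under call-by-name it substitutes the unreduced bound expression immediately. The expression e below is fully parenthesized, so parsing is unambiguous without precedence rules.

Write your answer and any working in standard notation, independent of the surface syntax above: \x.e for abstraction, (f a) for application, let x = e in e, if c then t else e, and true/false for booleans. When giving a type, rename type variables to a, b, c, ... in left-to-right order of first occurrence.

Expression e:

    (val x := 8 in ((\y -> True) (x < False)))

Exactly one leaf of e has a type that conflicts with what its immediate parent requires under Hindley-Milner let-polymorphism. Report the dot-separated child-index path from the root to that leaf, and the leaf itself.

Answer: 1.1.1 : false

Trace:
let x : Int
\y._ : a -> Bool
x : Int
  unify Int ~ Int
  unify Bool ~ Int
  FAIL: mismatch Bool ~ Int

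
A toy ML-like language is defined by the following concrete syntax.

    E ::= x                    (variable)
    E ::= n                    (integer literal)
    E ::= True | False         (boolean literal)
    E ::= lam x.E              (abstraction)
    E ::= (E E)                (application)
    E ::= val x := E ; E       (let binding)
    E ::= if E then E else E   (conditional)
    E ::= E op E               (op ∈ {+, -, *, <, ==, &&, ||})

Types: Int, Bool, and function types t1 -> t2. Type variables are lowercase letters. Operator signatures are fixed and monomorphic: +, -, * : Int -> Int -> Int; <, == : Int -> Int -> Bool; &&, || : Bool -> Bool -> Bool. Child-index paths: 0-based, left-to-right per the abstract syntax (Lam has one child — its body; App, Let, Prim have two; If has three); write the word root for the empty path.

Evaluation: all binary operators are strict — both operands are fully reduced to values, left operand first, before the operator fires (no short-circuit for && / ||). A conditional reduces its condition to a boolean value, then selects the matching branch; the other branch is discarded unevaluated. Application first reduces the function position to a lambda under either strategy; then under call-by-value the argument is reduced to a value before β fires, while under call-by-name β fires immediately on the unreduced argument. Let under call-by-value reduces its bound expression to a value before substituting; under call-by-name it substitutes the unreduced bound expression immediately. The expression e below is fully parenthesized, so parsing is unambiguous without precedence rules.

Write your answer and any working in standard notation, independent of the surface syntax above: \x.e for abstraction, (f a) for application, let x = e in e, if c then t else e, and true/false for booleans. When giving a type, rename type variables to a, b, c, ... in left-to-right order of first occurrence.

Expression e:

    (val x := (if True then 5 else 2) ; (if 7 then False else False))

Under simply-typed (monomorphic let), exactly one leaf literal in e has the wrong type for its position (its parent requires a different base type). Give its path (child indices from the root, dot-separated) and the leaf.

Answer: 1.0 : 7

Working:
  unify Bool ~ Bool
  unify Int ~ Int
let x : Int
  unify Int ~ Bool
  FAIL: mismatch Int ~ Bool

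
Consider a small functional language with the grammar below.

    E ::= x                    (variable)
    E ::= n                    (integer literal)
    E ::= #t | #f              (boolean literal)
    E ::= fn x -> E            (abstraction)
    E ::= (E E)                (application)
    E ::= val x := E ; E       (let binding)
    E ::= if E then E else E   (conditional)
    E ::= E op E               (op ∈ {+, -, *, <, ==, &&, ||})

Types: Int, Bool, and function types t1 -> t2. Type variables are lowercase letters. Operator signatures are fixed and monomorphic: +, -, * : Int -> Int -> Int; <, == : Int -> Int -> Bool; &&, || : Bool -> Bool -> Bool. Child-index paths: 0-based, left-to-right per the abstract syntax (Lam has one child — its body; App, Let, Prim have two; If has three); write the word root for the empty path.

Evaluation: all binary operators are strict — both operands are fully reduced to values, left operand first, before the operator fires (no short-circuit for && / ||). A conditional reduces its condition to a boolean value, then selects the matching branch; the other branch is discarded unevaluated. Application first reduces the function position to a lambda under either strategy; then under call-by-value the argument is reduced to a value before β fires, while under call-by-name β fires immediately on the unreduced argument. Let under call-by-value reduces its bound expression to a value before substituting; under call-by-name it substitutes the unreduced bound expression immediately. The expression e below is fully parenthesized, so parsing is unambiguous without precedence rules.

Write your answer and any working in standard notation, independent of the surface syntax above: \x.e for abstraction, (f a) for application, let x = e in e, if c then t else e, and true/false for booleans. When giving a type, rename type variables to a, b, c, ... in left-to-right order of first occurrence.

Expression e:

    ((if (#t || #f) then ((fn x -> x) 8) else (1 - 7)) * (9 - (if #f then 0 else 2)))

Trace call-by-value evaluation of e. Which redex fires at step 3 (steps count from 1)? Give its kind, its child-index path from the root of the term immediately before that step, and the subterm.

Answer: beta at 0 : ((\x.x) 8)

Working:
step 0: ((if (true || false) then ((\x.x) 8) else (1 - 7)) * (9 - (if false then 0 else 2)))
step 1: [delta@0.0] ((if true then ((\x.x) 8) else (1 - 7)) * (9 - (if false then 0 else 2)))
step 2: [if@0] (((\x.x) 8) * (9 - (if false then 0 else 2)))
step 3: [beta@0] (8 * (9 - (if false then 0 else 2)))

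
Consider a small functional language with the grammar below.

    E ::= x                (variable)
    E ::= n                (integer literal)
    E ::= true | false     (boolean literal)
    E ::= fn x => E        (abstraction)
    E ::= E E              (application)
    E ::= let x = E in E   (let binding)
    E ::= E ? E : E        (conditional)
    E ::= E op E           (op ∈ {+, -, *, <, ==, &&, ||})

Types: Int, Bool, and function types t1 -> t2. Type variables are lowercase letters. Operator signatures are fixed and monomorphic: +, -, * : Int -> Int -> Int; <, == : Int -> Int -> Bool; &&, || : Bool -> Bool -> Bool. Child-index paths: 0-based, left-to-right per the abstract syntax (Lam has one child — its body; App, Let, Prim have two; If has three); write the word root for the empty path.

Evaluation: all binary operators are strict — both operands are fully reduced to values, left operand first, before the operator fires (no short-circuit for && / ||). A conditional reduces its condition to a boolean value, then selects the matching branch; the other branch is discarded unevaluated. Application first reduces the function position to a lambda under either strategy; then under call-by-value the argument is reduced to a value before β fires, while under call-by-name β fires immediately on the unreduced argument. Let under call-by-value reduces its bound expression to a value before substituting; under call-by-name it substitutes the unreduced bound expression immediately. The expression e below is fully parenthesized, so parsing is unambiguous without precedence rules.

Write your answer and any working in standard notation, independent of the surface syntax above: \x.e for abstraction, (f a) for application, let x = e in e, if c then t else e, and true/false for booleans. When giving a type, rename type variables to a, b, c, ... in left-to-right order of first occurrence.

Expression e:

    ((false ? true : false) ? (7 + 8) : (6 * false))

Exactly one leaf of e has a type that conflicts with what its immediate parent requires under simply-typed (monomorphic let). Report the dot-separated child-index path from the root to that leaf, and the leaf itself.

Trace:
  unify Bool ~ Bool
  unify Bool ~ Bool
  unify Bool ~ Bool
  unify Int ~ Int
  unify Int ~ Int
  unify Int ~ Int
  unify Bool ~ Int
  FAIL: mismatch Bool ~ Int

Answer: 2.1 : false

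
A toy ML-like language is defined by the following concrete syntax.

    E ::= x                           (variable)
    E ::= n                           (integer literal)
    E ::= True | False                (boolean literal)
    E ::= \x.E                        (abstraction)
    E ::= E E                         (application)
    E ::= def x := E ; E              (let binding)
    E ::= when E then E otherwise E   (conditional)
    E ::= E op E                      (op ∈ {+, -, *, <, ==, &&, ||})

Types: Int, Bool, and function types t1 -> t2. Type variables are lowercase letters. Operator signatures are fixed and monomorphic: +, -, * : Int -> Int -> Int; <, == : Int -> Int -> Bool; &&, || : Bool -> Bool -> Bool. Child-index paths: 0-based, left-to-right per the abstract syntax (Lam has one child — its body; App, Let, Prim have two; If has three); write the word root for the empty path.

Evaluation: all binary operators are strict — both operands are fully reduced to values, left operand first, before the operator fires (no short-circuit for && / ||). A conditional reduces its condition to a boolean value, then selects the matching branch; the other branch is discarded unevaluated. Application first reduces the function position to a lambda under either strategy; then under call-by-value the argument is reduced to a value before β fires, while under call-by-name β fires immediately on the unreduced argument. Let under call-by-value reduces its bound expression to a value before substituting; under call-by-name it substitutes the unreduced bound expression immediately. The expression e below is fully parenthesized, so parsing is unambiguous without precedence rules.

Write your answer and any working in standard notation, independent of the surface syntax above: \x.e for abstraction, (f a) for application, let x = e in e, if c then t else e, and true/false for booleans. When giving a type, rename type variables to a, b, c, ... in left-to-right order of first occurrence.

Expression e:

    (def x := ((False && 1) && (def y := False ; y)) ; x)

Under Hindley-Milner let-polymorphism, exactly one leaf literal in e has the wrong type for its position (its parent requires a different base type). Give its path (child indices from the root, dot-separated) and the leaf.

Answer: 0.0.1 : 1

Trace:
  unify Bool ~ Bool
  unify Int ~ Bool
  FAIL: mismatch Int ~ Bool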